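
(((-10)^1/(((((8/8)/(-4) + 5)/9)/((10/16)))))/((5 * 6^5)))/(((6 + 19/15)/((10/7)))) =-125/2087568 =-0.00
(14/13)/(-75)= -14/975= -0.01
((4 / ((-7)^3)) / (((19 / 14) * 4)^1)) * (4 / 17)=-8 / 15827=-0.00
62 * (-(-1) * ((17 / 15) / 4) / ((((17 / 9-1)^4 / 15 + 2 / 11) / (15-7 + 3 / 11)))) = 314645877 / 483772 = 650.40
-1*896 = -896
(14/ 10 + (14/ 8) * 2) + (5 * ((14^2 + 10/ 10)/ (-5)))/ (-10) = 24.60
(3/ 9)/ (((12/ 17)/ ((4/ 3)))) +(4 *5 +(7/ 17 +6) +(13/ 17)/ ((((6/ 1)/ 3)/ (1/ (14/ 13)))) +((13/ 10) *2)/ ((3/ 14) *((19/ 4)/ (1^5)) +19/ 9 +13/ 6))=281351027/ 10088820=27.89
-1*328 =-328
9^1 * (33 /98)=297 /98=3.03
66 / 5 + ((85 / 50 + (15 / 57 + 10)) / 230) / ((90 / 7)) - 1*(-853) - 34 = 3273058511 / 3933000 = 832.20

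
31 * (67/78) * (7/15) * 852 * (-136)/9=-280777168/1755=-159986.99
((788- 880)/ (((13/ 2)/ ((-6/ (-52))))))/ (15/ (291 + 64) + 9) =-3266/ 18083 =-0.18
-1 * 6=-6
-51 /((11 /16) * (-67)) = 1.11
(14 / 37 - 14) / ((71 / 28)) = -14112 / 2627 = -5.37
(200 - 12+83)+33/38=271.87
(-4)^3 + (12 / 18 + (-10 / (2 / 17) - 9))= -472 / 3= -157.33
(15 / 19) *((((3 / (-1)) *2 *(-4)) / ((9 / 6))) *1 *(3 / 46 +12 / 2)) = 33480 / 437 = 76.61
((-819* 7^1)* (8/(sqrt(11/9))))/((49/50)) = -140400* sqrt(11)/11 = -42332.19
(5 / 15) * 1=0.33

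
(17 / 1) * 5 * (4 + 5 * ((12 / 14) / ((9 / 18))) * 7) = 5440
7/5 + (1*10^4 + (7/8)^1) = 400091/40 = 10002.28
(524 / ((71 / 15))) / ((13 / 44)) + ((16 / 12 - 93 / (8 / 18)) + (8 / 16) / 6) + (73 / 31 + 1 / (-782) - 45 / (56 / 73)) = 207783508187 / 1879530744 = 110.55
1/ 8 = 0.12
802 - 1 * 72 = 730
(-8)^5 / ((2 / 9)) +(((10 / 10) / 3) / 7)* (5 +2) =-442367 / 3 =-147455.67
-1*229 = -229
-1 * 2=-2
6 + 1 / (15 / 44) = 134 / 15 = 8.93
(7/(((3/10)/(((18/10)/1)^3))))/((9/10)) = 756/5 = 151.20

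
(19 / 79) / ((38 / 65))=65 / 158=0.41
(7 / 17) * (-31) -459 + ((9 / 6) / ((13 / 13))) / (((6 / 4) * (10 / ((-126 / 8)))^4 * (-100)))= -2053387800337 / 4352000000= -471.83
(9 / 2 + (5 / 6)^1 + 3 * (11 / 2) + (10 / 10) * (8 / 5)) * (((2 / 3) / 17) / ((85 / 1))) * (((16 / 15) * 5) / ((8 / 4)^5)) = 703 / 390150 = 0.00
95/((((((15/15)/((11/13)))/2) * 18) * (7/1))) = 1045/819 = 1.28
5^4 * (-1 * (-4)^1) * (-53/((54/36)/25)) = -6625000/3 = -2208333.33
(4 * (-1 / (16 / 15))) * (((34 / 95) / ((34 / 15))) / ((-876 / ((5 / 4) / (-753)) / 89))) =-2225 / 22280768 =-0.00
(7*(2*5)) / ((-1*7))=-10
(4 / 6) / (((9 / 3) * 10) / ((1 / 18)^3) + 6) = 1 / 262449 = 0.00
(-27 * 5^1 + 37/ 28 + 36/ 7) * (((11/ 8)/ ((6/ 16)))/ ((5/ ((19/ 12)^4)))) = -5159278069/ 8709120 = -592.40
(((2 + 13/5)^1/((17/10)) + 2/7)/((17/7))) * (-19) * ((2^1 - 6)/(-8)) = -3382/289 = -11.70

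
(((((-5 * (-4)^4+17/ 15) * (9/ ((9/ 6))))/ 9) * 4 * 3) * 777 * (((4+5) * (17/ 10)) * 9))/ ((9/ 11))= -1337889944.16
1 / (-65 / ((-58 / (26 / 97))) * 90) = 2813 / 76050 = 0.04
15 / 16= 0.94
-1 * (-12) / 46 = 6 / 23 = 0.26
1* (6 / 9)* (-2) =-4 / 3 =-1.33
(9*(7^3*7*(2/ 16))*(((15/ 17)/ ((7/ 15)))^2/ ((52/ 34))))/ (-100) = -893025/ 14144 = -63.14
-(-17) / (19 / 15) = 255 / 19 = 13.42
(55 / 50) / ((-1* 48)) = -11 / 480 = -0.02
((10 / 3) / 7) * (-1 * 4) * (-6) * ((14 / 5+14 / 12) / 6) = 68 / 9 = 7.56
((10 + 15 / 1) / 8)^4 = 95.37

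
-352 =-352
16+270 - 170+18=134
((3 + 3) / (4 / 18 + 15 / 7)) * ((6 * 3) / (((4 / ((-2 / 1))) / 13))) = -44226 / 149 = -296.82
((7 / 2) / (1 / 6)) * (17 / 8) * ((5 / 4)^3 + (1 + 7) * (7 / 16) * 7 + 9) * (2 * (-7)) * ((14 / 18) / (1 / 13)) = -171997007 / 768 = -223954.44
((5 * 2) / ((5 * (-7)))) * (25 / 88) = -25 / 308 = -0.08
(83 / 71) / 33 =83 / 2343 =0.04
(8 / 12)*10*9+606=666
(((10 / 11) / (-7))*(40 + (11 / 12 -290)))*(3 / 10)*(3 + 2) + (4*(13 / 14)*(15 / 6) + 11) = 21193 / 308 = 68.81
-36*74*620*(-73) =120572640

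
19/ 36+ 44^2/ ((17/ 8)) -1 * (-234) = 701099/ 612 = 1145.59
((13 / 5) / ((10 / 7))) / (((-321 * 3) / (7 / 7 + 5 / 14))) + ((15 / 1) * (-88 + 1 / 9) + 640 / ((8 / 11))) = -42211747 / 96300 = -438.34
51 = 51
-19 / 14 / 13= -19 / 182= -0.10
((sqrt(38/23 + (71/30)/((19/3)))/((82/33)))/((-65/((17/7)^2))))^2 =61939925289/22928976161000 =0.00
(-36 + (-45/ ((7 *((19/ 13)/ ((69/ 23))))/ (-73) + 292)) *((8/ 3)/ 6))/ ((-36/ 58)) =144902444/ 2493573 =58.11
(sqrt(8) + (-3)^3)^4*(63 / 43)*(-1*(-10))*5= 1784465550 / 43 - 501454800*sqrt(2) / 43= 25007008.63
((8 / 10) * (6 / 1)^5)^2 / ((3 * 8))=40310784 / 25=1612431.36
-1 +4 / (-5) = -9 / 5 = -1.80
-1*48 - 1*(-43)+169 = 164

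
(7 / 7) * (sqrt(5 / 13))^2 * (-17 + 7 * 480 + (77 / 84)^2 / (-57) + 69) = 10771375 / 8208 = 1312.30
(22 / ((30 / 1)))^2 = 121 / 225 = 0.54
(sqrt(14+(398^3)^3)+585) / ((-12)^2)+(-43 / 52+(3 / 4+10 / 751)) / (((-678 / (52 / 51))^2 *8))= 3476252648.42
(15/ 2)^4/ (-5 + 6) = 50625/ 16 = 3164.06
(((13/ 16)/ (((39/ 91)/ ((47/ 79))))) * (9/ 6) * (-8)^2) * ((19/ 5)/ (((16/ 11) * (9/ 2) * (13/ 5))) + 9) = 2840257/ 2844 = 998.68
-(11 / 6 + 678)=-4079 / 6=-679.83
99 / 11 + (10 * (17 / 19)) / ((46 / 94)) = 11923 / 437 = 27.28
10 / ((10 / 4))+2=6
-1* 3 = -3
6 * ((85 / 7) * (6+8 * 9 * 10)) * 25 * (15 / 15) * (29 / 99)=2711500 / 7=387357.14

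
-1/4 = -0.25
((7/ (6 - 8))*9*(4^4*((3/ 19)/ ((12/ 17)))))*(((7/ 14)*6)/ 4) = -25704/ 19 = -1352.84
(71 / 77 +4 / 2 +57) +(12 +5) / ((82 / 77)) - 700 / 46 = 8810343 / 145222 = 60.67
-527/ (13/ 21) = -11067/ 13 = -851.31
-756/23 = -32.87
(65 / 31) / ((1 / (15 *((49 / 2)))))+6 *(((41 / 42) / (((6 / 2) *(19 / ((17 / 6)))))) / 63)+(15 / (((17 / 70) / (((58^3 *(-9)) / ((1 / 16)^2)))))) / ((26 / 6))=-3310345708381713614 / 516640761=-6407441995.04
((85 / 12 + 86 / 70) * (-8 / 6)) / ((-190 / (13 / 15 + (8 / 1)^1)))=3491 / 6750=0.52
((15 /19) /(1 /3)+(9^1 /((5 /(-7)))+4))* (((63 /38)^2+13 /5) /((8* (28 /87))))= -124308123 /9602600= -12.95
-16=-16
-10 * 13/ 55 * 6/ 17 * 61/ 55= -9516/ 10285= -0.93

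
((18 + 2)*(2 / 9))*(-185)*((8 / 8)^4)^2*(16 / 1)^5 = -7759462400 / 9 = -862162488.89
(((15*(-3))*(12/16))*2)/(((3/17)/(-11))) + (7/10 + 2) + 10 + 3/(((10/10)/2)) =21131/5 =4226.20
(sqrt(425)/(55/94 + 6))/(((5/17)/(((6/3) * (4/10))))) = 6392 * sqrt(17)/3095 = 8.52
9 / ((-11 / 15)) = -135 / 11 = -12.27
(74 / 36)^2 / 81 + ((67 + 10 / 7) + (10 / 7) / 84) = 88085083 / 1285956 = 68.50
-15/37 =-0.41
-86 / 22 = -43 / 11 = -3.91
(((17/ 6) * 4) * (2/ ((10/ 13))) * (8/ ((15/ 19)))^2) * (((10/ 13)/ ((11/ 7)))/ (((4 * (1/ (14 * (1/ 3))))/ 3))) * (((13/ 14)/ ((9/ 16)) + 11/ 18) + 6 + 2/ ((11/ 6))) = 11880053696/ 245025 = 48485.07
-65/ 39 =-5/ 3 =-1.67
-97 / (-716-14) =97 / 730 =0.13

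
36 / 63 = 4 / 7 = 0.57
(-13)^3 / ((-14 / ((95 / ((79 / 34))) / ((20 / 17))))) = 12063727 / 2212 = 5453.76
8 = 8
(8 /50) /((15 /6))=8 /125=0.06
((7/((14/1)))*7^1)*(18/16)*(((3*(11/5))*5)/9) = 231/16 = 14.44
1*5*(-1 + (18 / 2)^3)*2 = 7280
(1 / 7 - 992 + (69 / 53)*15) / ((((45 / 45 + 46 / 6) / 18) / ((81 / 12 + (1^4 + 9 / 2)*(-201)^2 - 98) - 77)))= -4325204808441 / 9646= -448393614.81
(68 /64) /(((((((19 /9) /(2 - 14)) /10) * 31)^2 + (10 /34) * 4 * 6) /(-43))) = -905928300 /145865657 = -6.21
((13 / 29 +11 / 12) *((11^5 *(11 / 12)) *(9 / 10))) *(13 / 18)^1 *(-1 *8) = -2187877835 / 2088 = -1047834.21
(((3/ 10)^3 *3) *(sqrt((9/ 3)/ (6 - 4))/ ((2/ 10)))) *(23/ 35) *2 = 1863 *sqrt(6)/ 7000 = 0.65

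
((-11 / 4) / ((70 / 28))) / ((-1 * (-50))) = -11 / 500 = -0.02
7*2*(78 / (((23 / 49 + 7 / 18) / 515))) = 655243.28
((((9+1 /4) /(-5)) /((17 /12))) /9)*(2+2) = -148 /255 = -0.58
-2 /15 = -0.13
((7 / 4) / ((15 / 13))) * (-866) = -39403 / 30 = -1313.43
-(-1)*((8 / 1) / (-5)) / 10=-4 / 25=-0.16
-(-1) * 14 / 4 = 7 / 2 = 3.50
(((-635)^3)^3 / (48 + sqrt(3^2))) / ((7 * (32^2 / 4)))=-16786630368377730248046875 / 91392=-183677240550351565214.10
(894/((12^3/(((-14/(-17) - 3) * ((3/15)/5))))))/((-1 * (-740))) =-149/2448000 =-0.00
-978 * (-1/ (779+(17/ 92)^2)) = 1.26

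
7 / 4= 1.75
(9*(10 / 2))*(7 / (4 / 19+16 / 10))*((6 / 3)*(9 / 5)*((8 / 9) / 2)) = 11970 / 43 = 278.37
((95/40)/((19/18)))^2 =5.06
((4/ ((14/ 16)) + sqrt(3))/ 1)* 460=460* sqrt(3) + 14720/ 7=2899.60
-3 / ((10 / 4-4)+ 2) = -6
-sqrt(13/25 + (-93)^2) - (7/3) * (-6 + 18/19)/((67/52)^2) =-85.90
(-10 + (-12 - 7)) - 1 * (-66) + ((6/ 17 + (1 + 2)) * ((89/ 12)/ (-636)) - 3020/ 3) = -41937835/ 43248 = -969.71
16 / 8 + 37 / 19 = 75 / 19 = 3.95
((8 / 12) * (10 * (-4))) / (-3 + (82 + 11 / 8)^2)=-5120 / 1334091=-0.00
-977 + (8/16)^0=-976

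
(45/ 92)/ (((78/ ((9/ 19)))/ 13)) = 135/ 3496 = 0.04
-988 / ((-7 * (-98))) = -494 / 343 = -1.44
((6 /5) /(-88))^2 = 9 /48400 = 0.00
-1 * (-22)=22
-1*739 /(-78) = 9.47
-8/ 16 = -1/ 2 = -0.50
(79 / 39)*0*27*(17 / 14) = 0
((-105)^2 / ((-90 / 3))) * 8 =-2940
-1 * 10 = -10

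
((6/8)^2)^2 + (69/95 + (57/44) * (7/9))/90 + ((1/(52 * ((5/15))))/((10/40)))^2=2373798619/6103468800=0.39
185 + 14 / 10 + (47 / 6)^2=247.76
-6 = -6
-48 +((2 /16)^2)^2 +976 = 3801089 /4096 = 928.00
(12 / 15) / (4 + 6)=2 / 25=0.08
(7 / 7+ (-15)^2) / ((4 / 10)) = 565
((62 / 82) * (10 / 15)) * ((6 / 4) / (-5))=-31 / 205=-0.15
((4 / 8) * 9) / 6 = 3 / 4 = 0.75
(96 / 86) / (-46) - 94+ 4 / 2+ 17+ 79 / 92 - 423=-1966787 / 3956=-497.17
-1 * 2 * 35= -70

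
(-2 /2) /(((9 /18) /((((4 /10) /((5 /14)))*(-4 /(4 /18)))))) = 1008 /25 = 40.32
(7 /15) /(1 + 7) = 7 /120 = 0.06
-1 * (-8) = 8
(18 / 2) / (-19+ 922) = 3 / 301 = 0.01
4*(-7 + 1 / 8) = -55 / 2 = -27.50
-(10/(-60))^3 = 1/216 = 0.00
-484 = -484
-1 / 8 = -0.12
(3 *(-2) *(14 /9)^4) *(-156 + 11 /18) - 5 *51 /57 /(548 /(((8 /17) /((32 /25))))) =5459.00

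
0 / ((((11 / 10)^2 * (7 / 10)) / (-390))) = 0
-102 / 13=-7.85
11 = 11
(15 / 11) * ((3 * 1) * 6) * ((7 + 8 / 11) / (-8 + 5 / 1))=-63.22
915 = 915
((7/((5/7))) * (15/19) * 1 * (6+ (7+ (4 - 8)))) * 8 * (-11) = -116424/19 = -6127.58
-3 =-3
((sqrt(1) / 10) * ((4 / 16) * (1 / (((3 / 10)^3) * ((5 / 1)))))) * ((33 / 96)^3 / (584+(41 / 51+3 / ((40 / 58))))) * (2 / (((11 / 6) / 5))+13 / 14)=50550775 / 620282363904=0.00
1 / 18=0.06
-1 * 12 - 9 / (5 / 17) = -213 / 5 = -42.60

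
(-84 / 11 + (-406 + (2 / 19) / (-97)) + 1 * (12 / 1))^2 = 66298612620816 / 410994529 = 161312.64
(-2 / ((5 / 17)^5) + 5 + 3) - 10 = -2845964 / 3125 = -910.71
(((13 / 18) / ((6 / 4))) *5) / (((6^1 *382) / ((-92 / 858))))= -115 / 1021086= -0.00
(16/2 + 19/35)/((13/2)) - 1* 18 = -584/35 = -16.69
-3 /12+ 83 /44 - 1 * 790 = -8672 /11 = -788.36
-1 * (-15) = 15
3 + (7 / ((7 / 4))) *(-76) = -301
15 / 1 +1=16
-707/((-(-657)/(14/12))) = -4949/3942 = -1.26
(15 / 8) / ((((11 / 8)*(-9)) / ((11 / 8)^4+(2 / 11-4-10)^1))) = 1.55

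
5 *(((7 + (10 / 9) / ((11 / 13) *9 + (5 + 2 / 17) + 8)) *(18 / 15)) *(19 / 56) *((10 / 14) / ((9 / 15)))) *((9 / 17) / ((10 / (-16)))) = -27633220 / 1908403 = -14.48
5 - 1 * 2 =3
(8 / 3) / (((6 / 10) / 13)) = 520 / 9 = 57.78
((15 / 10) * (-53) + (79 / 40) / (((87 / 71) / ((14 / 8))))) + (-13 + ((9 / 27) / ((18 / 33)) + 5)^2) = -21871939 / 375840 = -58.19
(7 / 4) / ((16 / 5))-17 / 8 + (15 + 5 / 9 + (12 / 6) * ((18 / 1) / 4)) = 13235 / 576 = 22.98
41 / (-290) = -41 / 290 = -0.14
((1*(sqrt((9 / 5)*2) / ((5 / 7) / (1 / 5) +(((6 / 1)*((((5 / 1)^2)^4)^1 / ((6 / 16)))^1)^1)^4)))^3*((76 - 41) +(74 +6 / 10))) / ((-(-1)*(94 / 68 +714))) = 345101904*sqrt(10) / 3704942574955794043489731874254946887958794832229614318702578544616699218750000047505859375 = 0.00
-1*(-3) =3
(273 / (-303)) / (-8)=91 / 808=0.11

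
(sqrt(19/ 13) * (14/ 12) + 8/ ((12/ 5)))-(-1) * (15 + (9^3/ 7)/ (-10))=7 * sqrt(247)/ 78 + 1663/ 210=9.33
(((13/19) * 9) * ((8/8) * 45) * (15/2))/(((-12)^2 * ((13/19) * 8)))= 675/256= 2.64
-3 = -3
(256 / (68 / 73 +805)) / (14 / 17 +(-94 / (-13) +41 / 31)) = 128031488 / 3779490753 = 0.03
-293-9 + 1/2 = -603/2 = -301.50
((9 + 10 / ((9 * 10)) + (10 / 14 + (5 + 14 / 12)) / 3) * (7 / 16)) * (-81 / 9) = -1437 / 32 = -44.91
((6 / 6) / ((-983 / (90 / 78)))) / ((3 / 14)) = -70 / 12779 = -0.01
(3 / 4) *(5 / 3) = 5 / 4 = 1.25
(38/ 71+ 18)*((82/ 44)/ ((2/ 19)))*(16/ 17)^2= 65610496/ 225709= 290.69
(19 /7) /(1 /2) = 38 /7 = 5.43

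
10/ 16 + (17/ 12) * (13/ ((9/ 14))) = 6323/ 216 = 29.27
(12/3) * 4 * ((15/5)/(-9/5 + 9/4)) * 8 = 2560/3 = 853.33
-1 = -1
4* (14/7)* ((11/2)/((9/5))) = 220/9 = 24.44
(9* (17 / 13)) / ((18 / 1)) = 17 / 26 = 0.65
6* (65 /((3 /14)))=1820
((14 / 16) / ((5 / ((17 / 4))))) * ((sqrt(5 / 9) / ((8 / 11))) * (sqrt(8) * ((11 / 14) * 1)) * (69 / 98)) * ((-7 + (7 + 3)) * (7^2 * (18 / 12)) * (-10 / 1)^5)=-266124375 * sqrt(10) / 32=-26298723.93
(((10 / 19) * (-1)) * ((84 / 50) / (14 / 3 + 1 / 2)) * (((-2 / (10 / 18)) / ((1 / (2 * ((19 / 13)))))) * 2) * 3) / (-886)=-54432 / 4463225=-0.01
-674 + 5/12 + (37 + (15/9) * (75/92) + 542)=-12865/138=-93.22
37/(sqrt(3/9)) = 37 * sqrt(3) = 64.09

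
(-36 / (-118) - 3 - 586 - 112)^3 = -70655005214821 / 205379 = -344022539.86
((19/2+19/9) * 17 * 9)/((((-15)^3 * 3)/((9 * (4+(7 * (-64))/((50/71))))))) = 3119534/3125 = 998.25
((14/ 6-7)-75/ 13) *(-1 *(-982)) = -399674/ 39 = -10248.05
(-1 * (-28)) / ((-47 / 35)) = -20.85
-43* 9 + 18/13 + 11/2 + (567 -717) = -13783/26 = -530.12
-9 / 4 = -2.25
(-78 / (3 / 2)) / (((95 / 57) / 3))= -468 / 5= -93.60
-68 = -68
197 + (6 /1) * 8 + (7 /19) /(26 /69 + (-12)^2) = 46373593 /189278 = 245.00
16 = 16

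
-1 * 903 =-903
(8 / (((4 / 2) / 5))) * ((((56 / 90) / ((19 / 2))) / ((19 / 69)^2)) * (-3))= -355488 / 6859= -51.83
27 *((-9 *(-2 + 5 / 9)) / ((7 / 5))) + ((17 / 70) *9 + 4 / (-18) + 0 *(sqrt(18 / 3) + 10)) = 22741 / 90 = 252.68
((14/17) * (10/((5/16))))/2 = 224/17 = 13.18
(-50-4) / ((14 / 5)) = -135 / 7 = -19.29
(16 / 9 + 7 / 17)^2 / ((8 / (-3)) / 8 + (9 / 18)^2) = -448900 / 7803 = -57.53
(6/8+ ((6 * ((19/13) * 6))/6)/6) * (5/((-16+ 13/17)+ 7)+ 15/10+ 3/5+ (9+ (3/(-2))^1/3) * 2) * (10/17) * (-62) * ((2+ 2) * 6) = -55378710/1547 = -35797.49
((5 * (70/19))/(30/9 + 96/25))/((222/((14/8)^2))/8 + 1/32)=20580000/72867527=0.28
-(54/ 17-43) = 677/ 17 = 39.82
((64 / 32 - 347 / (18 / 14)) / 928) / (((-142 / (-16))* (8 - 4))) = -2411 / 296496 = -0.01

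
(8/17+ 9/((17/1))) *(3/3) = 1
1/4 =0.25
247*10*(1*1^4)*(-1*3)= -7410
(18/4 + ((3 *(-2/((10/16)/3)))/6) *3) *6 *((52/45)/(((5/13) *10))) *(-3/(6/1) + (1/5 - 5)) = 295581/3125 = 94.59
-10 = -10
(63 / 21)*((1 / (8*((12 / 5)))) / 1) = 5 / 32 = 0.16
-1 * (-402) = 402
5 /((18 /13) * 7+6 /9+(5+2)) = 195 /677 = 0.29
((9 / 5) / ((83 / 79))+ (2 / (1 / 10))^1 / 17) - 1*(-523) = 3710152 / 7055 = 525.89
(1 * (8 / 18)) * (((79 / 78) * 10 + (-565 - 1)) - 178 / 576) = -2082341 / 8424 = -247.19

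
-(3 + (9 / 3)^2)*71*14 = -11928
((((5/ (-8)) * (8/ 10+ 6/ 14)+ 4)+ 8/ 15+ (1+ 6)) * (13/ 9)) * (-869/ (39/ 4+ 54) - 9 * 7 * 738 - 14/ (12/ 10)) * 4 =-1394534350339/ 481950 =-2893524.95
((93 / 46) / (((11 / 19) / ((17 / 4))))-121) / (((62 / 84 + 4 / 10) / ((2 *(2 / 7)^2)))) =-920850 / 60467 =-15.23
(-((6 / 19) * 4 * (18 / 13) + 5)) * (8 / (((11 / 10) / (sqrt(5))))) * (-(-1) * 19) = -133360 * sqrt(5) / 143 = -2085.33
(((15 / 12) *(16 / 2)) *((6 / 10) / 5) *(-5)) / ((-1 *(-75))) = -2 / 25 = -0.08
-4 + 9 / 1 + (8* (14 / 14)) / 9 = 53 / 9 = 5.89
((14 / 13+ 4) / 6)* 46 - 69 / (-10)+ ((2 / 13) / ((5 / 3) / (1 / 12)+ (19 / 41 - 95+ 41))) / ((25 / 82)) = 40940927 / 893750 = 45.81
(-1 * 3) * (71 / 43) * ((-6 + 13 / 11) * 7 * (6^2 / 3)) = 2004.81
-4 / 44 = -1 / 11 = -0.09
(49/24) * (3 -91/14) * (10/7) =-245/24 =-10.21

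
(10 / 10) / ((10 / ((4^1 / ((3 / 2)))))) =4 / 15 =0.27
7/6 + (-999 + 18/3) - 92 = -6503/6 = -1083.83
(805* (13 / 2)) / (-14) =-1495 / 4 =-373.75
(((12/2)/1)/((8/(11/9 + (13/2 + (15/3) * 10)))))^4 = 1165365589441/331776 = 3512507.20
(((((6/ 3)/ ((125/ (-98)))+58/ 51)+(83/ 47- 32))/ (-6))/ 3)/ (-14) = -9187937/ 75505500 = -0.12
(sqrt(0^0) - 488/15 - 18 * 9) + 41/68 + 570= 384611/1020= 377.07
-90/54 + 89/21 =18/7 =2.57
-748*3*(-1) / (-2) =-1122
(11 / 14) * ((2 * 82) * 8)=7216 / 7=1030.86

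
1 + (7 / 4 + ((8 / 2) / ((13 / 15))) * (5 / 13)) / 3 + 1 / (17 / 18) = 111491 / 34476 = 3.23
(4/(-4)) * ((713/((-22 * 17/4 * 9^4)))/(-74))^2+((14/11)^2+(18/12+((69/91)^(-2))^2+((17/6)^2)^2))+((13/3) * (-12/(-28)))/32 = 9126166316488415209911355/129177269135211137236704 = 70.65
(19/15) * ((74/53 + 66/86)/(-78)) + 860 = 2293036111/2666430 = 859.96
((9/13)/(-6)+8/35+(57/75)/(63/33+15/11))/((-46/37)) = -1046693/3767400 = -0.28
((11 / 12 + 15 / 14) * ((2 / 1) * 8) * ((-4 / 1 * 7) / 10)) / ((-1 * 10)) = 8.91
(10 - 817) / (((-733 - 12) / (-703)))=-567321 / 745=-761.50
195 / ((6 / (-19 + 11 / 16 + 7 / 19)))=-354575 / 608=-583.18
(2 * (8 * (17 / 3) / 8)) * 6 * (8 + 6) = 952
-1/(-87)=1/87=0.01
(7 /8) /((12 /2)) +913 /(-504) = -1.67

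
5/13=0.38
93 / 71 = 1.31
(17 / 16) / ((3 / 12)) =17 / 4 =4.25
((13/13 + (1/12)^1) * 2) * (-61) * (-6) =793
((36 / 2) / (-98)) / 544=-9 / 26656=-0.00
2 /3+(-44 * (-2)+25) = 341 /3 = 113.67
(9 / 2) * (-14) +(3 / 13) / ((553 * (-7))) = -3170352 / 50323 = -63.00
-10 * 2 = -20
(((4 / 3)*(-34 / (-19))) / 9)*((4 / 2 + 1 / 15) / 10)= 2108 / 38475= 0.05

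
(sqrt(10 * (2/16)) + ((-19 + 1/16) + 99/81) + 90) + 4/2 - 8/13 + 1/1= sqrt(5)/2 + 139781/1872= 75.79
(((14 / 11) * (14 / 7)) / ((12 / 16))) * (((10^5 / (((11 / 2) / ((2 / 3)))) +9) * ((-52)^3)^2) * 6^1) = 1772761925014126592 / 363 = 4883641666705582.90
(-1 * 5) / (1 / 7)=-35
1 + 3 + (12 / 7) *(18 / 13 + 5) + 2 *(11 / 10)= 7801 / 455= 17.15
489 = 489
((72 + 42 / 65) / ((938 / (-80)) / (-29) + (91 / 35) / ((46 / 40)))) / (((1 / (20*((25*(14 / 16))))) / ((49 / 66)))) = 90025323500 / 10168301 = 8853.53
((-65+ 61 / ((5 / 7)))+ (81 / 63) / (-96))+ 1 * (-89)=-76847 / 1120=-68.61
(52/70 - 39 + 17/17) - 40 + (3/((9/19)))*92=53068/105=505.41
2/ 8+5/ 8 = 7/ 8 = 0.88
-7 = -7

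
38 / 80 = 19 / 40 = 0.48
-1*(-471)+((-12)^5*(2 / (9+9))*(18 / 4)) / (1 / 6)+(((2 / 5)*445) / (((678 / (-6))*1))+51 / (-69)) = -1938924990 / 2599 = -746027.31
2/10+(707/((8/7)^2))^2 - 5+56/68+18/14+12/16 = 714077052299/2437120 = 293000.37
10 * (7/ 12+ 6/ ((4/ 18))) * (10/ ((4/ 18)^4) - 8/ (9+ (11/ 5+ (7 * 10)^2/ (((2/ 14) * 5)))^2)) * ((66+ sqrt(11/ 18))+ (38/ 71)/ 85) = 31957653173972075 * sqrt(22)/ 169523272224+ 636513361327271406605/ 8525607898932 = 75543213.13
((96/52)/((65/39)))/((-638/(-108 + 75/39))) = 0.18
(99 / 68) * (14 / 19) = 693 / 646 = 1.07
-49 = -49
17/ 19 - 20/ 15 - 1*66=-3787/ 57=-66.44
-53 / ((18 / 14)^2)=-2597 / 81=-32.06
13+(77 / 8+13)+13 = 389 / 8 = 48.62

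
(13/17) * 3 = 39/17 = 2.29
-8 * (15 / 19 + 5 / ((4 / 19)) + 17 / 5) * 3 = -670.55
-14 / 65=-0.22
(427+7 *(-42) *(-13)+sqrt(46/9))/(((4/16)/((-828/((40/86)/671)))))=-101509816716/5 - 7963428 *sqrt(46)/5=-20312765462.50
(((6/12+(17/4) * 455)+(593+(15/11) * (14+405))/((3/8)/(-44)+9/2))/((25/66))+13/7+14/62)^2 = 33557603.23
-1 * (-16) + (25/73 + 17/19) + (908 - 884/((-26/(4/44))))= 14163502/15257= 928.33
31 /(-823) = -31 /823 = -0.04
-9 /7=-1.29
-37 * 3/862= -111/862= -0.13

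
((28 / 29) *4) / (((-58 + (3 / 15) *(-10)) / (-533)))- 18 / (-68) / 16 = 8122571 / 236640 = 34.32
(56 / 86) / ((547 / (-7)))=-196 / 23521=-0.01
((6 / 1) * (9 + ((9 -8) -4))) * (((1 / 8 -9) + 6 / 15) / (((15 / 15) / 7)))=-21357 / 10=-2135.70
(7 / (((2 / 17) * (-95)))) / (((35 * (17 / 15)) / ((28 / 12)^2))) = -49 / 570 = -0.09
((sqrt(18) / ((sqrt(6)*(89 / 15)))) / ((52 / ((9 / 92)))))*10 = 0.01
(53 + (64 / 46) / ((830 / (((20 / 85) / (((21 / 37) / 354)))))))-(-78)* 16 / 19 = 118.93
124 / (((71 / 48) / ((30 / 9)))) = 19840 / 71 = 279.44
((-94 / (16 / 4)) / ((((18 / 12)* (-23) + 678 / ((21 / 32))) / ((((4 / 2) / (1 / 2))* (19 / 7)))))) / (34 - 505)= 3572 / 6585051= 0.00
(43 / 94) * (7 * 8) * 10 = 12040 / 47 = 256.17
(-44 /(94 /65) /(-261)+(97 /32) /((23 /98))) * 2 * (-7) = -411819037 /2257128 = -182.45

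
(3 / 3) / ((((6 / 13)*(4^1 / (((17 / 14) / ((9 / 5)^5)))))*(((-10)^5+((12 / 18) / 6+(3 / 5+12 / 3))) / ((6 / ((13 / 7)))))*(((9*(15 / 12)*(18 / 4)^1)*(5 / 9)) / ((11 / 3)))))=-116875 / 797123944836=-0.00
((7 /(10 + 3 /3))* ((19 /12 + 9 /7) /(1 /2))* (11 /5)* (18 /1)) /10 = 723 /50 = 14.46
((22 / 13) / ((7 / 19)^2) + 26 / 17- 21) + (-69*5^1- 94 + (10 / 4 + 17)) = -9237197 / 21658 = -426.50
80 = 80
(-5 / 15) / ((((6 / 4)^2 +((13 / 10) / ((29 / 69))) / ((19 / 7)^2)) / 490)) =-102596200 / 1677033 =-61.18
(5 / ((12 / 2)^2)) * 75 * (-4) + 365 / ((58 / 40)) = 18275 / 87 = 210.06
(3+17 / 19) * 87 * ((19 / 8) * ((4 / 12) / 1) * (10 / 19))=5365 / 38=141.18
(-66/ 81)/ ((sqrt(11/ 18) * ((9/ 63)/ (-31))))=434 * sqrt(22)/ 9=226.18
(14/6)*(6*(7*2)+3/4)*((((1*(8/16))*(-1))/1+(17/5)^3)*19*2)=145796329/500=291592.66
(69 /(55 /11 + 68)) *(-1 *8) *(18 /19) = -9936 /1387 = -7.16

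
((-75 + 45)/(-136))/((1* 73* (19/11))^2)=1815/130816292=0.00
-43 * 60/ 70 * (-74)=19092/ 7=2727.43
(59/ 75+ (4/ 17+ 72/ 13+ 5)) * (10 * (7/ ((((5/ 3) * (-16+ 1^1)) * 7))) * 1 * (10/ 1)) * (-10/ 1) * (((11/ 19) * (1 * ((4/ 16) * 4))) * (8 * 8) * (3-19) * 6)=-34533441536/ 20995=-1644841.23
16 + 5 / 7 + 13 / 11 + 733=57819 / 77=750.90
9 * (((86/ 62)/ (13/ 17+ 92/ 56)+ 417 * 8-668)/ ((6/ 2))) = 47401918/ 5921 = 8005.73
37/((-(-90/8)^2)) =-592/2025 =-0.29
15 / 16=0.94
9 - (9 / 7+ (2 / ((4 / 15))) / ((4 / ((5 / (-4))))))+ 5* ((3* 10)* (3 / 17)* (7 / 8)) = 126501 / 3808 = 33.22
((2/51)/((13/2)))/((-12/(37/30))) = -37/59670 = -0.00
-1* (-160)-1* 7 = 153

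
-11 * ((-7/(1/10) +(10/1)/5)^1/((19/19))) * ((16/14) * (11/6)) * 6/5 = 65824/35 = 1880.69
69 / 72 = 23 / 24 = 0.96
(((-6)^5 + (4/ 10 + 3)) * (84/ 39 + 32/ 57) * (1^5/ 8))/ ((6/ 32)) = -156384712/ 11115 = -14069.70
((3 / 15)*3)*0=0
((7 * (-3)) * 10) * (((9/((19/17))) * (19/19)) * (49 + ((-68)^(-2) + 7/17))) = -215914545/2584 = -83558.26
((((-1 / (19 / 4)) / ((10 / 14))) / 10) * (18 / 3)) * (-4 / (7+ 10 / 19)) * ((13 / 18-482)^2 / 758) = 1050665966 / 36582975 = 28.72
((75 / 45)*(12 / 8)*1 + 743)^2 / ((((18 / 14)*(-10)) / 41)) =-70891583 / 40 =-1772289.58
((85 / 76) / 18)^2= 7225 / 1871424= 0.00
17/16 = 1.06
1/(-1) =-1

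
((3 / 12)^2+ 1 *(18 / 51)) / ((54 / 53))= 5989 / 14688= 0.41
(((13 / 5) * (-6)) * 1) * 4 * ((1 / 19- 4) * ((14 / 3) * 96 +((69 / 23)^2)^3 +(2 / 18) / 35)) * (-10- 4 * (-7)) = 694055232 / 133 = 5218460.39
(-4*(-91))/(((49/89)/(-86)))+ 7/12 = -4776047/84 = -56857.70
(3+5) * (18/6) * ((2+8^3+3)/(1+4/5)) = 20680/3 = 6893.33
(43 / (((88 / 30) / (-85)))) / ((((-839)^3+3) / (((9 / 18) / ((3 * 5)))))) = 3655 / 51971895008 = 0.00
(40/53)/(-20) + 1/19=15/1007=0.01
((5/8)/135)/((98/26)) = 13/10584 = 0.00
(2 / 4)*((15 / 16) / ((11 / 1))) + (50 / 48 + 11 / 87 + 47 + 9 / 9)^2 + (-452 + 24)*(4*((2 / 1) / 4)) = 924534585 / 592064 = 1561.55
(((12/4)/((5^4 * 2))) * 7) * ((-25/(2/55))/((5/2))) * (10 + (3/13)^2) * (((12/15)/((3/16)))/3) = -66.06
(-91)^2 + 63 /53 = 438956 /53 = 8282.19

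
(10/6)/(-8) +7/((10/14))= 1151/120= 9.59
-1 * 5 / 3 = -5 / 3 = -1.67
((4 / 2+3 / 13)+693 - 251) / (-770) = -15 / 26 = -0.58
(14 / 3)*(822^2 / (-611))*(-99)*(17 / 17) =312166008 / 611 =510910.00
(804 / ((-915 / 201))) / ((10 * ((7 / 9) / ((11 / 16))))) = -1333233 / 85400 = -15.61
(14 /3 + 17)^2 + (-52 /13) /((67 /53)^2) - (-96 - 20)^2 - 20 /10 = -524851757 /40401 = -12991.06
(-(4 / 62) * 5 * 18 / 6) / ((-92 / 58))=435 / 713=0.61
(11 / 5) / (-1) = -11 / 5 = -2.20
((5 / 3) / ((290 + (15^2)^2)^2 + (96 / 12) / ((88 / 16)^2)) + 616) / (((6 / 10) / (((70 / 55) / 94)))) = 1844396089033085 / 132683596200711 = 13.90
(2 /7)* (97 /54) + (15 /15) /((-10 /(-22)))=2564 /945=2.71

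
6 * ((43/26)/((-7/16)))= -2064/91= -22.68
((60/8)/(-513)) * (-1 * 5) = 0.07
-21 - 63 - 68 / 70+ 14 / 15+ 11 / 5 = -8593 / 105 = -81.84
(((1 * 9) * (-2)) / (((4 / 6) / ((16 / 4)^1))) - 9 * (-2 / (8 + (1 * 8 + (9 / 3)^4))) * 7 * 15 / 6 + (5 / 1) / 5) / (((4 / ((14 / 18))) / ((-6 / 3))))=35224 / 873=40.35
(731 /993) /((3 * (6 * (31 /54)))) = 0.07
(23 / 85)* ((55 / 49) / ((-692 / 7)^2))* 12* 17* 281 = 213279 / 119716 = 1.78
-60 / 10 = -6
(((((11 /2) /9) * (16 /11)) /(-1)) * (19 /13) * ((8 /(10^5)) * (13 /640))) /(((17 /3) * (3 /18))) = -19 /8500000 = -0.00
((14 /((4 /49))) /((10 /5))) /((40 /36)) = 3087 /40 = 77.18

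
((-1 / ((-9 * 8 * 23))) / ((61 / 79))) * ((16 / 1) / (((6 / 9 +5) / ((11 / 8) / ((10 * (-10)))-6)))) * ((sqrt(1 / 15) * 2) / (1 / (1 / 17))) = -22357 * sqrt(15) / 214659000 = -0.00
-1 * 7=-7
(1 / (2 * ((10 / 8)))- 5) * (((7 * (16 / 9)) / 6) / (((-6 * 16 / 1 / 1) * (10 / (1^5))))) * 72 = 161 / 225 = 0.72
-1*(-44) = 44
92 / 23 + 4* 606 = 2428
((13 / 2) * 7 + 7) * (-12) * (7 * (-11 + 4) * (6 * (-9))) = -1666980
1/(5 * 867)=0.00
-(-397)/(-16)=-397/16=-24.81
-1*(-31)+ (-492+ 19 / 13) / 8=-3153 / 104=-30.32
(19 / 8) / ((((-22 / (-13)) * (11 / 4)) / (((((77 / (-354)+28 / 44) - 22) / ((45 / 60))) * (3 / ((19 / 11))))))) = -25.50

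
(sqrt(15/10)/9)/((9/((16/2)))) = 4 * sqrt(6)/81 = 0.12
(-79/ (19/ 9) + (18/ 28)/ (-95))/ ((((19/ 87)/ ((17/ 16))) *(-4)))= 73623141/ 1617280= 45.52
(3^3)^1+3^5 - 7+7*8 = 319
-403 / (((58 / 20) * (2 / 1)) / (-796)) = 55308.28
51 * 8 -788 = -380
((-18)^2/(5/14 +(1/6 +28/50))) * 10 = 1701000/569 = 2989.46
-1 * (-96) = 96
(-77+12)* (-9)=585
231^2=53361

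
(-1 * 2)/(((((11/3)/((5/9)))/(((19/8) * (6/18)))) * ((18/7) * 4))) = -665/28512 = -0.02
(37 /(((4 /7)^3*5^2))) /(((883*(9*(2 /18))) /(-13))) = -164983 /1412800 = -0.12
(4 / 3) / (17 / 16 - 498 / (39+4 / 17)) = -42688 / 372351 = -0.11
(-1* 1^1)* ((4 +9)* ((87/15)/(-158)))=0.48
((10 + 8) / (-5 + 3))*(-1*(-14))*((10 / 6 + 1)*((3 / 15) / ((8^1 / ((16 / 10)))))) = -13.44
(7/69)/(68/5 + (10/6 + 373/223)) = 7805/1303226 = 0.01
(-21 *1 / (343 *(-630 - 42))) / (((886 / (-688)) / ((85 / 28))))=-0.00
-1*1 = -1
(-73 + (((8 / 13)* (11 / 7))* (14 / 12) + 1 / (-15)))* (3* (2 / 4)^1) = -7014 / 65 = -107.91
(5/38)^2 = 25/1444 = 0.02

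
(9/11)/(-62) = -9/682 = -0.01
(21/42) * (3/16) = 3/32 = 0.09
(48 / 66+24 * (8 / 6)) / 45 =8 / 11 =0.73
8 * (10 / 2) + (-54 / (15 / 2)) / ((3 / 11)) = 68 / 5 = 13.60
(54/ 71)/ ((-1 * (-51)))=0.01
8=8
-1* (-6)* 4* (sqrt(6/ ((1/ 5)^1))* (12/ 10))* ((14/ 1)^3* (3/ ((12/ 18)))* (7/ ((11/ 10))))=24893568* sqrt(30)/ 11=12395244.30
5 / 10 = 1 / 2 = 0.50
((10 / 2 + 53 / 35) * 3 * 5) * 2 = 1368 / 7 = 195.43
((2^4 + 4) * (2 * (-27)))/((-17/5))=5400/17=317.65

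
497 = 497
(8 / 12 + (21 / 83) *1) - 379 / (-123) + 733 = 7524043 / 10209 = 737.00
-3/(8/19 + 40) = -19/256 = -0.07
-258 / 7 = -36.86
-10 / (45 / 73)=-146 / 9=-16.22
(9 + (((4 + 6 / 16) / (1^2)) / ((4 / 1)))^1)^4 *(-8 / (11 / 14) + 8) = -32653620723 / 1441792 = -22647.94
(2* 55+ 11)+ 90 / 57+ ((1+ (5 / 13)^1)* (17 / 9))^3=5863589 / 41743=140.47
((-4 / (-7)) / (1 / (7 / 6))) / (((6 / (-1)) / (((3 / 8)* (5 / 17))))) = -5 / 408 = -0.01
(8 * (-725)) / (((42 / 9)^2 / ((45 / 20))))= -58725 / 98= -599.23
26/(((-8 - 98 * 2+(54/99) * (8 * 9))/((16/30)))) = -572/6795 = -0.08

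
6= 6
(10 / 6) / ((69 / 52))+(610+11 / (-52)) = 6577283 / 10764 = 611.04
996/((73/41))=40836/73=559.40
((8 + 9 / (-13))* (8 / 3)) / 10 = 76 / 39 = 1.95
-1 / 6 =-0.17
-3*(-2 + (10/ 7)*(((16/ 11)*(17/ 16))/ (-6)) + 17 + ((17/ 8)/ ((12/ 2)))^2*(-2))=-1275667/ 29568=-43.14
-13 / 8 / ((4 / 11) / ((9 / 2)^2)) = -11583 / 128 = -90.49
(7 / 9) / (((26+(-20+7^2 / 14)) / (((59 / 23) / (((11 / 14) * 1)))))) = 11564 / 43263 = 0.27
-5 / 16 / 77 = -5 / 1232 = -0.00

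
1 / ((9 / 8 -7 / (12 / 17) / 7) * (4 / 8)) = -6.86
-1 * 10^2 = -100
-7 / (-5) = 7 / 5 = 1.40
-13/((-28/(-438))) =-2847/14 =-203.36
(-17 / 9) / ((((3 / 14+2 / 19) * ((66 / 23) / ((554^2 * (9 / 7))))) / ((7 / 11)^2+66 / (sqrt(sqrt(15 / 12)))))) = -268244584 * sqrt(2) * 5^(3 / 4) / 25 - 6571992308 / 19965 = -51067188.57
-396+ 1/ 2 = -791/ 2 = -395.50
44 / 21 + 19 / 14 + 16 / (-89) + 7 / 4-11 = -44687 / 7476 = -5.98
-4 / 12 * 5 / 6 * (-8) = 20 / 9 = 2.22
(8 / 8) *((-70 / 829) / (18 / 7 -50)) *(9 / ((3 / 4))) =1470 / 68807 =0.02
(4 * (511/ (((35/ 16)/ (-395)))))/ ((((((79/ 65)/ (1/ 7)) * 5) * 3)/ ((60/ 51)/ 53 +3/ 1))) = -23626304/ 2703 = -8740.77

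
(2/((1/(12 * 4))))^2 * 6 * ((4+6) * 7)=3870720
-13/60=-0.22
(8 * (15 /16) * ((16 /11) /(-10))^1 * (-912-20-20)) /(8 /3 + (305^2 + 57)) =17136 /1535897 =0.01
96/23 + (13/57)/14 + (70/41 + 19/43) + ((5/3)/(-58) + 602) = 95138259949/156397493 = 608.31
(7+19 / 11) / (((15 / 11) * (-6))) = -16 / 15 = -1.07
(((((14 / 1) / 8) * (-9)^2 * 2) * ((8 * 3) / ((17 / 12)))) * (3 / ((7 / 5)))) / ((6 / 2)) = 3430.59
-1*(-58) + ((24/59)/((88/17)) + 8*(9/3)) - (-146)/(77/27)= 605461/4543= 133.27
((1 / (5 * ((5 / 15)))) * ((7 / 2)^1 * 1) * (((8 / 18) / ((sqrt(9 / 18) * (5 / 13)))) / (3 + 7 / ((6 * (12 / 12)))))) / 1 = 364 * sqrt(2) / 625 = 0.82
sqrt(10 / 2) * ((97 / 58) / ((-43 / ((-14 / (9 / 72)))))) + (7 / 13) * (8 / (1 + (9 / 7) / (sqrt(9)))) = 196 / 65 + 5432 * sqrt(5) / 1247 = 12.76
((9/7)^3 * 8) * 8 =136.02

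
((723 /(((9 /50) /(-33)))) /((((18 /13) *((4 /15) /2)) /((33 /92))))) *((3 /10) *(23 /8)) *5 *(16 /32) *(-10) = 5553120.12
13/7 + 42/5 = 359/35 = 10.26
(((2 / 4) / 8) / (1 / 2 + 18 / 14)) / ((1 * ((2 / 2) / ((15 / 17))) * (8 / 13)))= 273 / 5440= 0.05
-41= -41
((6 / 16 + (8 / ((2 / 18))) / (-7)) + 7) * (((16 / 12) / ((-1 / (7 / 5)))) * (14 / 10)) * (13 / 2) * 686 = 33918.13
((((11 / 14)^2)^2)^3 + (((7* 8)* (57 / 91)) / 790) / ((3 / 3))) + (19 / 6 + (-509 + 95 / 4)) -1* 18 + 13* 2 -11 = -423569968953399613571 / 873369720141434880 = -484.98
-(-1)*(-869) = -869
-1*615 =-615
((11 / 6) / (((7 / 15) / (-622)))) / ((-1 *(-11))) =-1555 / 7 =-222.14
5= 5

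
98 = 98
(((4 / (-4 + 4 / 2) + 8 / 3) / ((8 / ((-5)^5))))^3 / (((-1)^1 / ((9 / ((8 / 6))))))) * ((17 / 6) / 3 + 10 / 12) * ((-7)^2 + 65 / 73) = 18524169921875 / 1752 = 10573156348.10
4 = 4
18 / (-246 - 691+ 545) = -9 / 196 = -0.05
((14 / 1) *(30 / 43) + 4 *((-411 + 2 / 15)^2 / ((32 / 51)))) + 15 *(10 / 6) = 27766154939 / 25800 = 1076207.56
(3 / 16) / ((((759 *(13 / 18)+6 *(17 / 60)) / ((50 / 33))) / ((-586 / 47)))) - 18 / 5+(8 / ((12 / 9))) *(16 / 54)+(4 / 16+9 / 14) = -5028007561 / 5372912160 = -0.94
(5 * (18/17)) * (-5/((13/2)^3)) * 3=-10800/37349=-0.29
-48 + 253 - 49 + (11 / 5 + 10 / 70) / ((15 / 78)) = 29432 / 175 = 168.18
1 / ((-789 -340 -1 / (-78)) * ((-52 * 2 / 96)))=72 / 88061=0.00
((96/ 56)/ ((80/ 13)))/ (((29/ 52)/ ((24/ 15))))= 4056/ 5075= 0.80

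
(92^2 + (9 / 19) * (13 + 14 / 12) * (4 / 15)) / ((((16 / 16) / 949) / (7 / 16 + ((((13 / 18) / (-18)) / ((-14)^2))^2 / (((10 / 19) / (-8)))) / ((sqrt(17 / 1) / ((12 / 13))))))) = 534263275 / 152 - 198440645 * sqrt(17) / 714134232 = 3514888.82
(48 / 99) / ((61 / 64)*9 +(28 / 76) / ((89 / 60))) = 1731584 / 31522887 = 0.05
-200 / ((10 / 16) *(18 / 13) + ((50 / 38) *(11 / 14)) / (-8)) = -1106560 / 4073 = -271.68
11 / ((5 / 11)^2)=1331 / 25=53.24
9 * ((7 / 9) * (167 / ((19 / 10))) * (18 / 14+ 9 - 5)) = 61790 / 19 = 3252.11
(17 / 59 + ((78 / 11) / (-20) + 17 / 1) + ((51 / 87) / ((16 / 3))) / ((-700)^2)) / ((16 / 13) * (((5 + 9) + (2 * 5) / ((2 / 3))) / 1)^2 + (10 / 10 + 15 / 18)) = 97447884186861 / 5967116743280000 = 0.02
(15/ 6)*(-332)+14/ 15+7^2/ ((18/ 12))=-3982/ 5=-796.40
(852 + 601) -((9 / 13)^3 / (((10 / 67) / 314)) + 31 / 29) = 240152231 / 318565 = 753.86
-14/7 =-2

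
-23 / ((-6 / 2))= 7.67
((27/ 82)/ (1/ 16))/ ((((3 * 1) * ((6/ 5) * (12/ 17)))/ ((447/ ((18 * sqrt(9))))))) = 17.16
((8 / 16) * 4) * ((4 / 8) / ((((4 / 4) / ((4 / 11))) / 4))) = 16 / 11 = 1.45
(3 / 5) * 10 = 6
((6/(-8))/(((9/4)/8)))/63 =-8/189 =-0.04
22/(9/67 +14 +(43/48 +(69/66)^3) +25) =94170912/176240081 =0.53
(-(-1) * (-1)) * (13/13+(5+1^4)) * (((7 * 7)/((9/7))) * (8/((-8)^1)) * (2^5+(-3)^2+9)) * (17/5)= 408170/9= 45352.22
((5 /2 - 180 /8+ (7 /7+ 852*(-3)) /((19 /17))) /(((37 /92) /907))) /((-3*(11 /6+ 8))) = 7312197720 /41477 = 176295.24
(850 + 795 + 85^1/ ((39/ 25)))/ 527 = 66280/ 20553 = 3.22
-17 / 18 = -0.94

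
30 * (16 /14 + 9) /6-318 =-1871 /7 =-267.29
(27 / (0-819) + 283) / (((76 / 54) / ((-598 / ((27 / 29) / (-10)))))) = 171752500 / 133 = 1291372.18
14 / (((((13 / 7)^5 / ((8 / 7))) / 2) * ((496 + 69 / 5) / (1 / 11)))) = 2689120 / 10410684427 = 0.00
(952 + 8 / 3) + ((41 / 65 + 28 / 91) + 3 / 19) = 3541102 / 3705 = 955.76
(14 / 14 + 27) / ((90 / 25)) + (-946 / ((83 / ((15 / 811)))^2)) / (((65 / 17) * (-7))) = 28862731115740 / 3710921734611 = 7.78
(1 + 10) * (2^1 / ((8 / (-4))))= -11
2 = 2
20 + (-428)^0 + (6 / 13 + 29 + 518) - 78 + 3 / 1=6415 / 13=493.46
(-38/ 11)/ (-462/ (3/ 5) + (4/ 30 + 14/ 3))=95/ 21043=0.00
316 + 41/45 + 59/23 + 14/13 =4313044/13455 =320.55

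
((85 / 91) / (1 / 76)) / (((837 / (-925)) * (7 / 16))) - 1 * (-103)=-40691593 / 533169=-76.32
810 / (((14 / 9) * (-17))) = -3645 / 119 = -30.63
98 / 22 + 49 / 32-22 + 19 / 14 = -36115 / 2464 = -14.66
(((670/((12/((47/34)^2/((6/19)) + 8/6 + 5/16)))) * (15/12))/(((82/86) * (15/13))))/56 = 6664948615/764402688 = 8.72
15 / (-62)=-15 / 62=-0.24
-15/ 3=-5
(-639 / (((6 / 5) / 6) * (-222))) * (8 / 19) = 4260 / 703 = 6.06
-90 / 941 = -0.10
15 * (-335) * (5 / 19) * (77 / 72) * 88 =-7093625 / 57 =-124449.56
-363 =-363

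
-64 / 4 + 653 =637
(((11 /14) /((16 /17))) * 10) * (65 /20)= 12155 /448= 27.13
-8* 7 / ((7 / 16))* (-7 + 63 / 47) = 34048 / 47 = 724.43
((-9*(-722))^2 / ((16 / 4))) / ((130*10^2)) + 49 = 11193001 / 13000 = 861.00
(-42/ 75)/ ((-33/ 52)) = 728/ 825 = 0.88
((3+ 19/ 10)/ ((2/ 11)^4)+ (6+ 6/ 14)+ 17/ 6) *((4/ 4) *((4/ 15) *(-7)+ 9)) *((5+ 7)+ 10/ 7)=75921349561/ 176400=430393.14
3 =3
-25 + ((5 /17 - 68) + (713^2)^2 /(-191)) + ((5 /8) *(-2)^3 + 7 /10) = -43934639977151 /32470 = -1353084076.91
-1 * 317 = -317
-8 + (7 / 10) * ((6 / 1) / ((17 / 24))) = -176 / 85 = -2.07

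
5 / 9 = 0.56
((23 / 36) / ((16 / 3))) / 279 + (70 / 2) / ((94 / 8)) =7500601 / 2517696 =2.98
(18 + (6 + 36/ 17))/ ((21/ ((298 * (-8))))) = -352832/ 119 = -2964.97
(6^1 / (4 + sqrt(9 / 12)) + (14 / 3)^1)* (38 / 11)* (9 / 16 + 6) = 379715 / 2684 - 5985* sqrt(3) / 1342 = 133.75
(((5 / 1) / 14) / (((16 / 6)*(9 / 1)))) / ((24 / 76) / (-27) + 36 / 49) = 1995 / 96928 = 0.02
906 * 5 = 4530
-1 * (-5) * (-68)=-340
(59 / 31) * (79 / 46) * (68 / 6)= 79237 / 2139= 37.04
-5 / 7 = -0.71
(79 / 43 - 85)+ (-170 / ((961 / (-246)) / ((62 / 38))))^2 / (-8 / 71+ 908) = -3731448467748 / 48079434469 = -77.61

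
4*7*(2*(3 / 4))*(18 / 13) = 756 / 13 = 58.15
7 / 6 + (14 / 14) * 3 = 25 / 6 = 4.17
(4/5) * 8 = 32/5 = 6.40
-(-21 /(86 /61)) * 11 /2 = 14091 /172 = 81.92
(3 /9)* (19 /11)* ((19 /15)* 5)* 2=722 /99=7.29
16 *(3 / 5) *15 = 144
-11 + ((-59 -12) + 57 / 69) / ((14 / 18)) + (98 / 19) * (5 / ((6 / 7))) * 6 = 242587 / 3059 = 79.30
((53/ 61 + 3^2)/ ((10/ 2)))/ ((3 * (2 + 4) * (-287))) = -43/ 112545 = -0.00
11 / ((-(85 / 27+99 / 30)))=-2970 / 1741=-1.71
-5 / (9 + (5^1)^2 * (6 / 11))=-55 / 249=-0.22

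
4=4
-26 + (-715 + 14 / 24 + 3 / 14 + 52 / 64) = -248435 / 336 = -739.39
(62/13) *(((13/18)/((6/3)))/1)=31/18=1.72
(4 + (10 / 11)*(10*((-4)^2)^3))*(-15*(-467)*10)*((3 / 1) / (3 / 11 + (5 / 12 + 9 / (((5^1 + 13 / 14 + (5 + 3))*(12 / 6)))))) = 7729666806.49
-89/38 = -2.34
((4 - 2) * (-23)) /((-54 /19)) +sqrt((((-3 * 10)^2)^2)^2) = 21870437 /27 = 810016.19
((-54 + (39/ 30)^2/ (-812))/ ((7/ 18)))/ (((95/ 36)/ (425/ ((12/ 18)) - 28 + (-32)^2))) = -1160381191563/ 13499500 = -85957.35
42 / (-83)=-42 / 83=-0.51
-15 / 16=-0.94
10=10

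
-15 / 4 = -3.75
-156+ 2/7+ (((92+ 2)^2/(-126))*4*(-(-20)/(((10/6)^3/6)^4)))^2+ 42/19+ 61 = 556006573845769692778455951/2219676971435546875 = 250489860.01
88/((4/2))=44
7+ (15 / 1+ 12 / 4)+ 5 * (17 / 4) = 185 / 4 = 46.25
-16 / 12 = -4 / 3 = -1.33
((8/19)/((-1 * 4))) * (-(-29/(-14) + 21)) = 2.43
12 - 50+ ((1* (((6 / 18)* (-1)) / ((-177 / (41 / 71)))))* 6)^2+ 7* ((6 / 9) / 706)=-2118095289733 / 55749109617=-37.99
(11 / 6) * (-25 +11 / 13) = -1727 / 39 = -44.28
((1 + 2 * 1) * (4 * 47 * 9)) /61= 5076 /61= 83.21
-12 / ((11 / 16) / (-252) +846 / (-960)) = 241920 / 17821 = 13.57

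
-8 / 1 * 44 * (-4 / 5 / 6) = 704 / 15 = 46.93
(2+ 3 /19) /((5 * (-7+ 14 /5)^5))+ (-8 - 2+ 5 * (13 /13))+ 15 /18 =-646700575 /155195838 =-4.17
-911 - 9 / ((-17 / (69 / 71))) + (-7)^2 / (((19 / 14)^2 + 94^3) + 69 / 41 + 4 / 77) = -80686025019409408 / 88618687653217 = -910.49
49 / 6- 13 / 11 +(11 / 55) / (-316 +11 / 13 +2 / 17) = 160466429 / 22975590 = 6.98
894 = 894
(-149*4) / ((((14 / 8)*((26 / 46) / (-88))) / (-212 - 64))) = -1331759616 / 91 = -14634721.05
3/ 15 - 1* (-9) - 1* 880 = -4354/ 5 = -870.80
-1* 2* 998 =-1996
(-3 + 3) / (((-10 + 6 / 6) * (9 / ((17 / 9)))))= 0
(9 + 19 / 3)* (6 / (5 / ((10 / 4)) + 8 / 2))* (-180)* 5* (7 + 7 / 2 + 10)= -282900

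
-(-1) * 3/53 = 3/53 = 0.06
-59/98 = -0.60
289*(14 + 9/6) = 8959/2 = 4479.50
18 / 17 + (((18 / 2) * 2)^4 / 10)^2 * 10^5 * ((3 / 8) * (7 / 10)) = 2892739651201.06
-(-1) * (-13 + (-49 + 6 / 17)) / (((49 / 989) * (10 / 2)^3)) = -9.95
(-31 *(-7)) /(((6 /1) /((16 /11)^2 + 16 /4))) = 80290 /363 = 221.18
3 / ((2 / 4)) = 6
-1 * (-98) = 98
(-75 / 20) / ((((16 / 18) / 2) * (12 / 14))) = -315 / 32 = -9.84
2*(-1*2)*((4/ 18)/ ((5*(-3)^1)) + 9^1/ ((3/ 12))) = -143.94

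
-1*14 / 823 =-14 / 823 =-0.02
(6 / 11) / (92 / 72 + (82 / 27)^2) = 8748 / 168421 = 0.05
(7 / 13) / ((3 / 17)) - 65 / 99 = 3082 / 1287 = 2.39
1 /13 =0.08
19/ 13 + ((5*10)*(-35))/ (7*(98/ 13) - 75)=301241/ 3757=80.18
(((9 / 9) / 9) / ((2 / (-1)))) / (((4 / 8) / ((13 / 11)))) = -13 / 99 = -0.13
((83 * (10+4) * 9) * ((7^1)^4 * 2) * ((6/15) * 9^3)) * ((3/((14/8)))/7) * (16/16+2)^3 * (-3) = -1452441007584/5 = -290488201516.80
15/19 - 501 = -9504/19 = -500.21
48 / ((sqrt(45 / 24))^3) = 256 * sqrt(30) / 75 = 18.70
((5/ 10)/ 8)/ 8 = 1/ 128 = 0.01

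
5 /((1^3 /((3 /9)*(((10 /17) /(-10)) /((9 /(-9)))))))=5 /51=0.10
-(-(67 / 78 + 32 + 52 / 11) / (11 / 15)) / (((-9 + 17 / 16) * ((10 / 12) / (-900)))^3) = 415994391429120000 / 3222106459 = 129106346.03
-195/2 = -97.50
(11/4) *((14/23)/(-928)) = -77/42688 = -0.00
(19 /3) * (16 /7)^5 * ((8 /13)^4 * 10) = 816043786240 /1440074181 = 566.67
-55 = -55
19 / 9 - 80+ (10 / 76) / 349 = -9296617 / 119358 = -77.89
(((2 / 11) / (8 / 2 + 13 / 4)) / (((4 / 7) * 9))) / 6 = 7 / 8613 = 0.00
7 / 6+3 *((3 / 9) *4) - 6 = -5 / 6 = -0.83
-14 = -14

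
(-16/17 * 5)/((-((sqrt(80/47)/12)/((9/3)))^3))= 548208 * sqrt(235)/85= 98869.05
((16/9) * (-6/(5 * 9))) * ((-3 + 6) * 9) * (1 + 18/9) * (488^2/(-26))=11430912/65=175860.18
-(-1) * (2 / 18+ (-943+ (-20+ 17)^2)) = -8405 / 9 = -933.89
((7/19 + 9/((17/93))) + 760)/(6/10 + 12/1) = 1307510/20349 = 64.25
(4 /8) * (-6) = -3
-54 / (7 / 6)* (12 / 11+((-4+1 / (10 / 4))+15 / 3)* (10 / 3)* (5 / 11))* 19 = -217512 / 77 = -2824.83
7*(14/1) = 98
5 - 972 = -967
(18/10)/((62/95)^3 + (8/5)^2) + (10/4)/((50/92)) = 63680159/12166040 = 5.23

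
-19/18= -1.06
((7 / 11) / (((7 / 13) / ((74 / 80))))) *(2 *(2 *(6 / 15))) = 481 / 275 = 1.75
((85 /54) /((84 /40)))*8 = 3400 /567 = 6.00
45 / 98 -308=-30139 / 98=-307.54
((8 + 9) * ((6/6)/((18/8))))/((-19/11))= -748/171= -4.37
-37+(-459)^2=210644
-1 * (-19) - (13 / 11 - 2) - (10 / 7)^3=63774 / 3773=16.90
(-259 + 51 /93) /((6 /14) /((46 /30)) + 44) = -1289932 /220999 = -5.84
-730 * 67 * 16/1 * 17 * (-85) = 1130799200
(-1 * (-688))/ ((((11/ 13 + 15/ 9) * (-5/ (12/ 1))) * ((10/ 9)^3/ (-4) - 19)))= 117363168/ 3454745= 33.97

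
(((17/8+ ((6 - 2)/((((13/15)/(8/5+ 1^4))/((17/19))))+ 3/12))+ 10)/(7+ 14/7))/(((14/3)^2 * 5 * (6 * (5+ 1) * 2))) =1171/3575040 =0.00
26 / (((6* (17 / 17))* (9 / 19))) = 247 / 27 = 9.15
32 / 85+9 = 797 / 85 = 9.38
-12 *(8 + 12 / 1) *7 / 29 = -1680 / 29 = -57.93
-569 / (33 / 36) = -620.73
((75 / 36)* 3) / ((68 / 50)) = 4.60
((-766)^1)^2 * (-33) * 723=-13999411404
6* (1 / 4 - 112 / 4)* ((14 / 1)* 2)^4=-102340224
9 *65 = 585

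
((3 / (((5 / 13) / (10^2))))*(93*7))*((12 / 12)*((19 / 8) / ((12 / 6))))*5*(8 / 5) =4823910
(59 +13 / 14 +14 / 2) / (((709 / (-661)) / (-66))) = 20438781 / 4963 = 4118.23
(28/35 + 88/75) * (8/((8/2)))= 296/75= 3.95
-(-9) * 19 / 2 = 171 / 2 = 85.50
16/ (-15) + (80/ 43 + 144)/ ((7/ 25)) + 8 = 340472/ 645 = 527.86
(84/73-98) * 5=-35350/73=-484.25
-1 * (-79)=79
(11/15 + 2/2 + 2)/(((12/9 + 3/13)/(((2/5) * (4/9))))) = 5824/13725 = 0.42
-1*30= -30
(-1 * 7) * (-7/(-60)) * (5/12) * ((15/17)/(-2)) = 245/1632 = 0.15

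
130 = 130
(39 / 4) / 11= 0.89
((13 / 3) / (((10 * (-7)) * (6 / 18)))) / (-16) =13 / 1120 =0.01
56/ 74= 0.76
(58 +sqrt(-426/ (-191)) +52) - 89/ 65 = sqrt(81366)/ 191 +7061/ 65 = 110.12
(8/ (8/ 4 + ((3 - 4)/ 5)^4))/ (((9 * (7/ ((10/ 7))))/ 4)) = 200000/ 551691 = 0.36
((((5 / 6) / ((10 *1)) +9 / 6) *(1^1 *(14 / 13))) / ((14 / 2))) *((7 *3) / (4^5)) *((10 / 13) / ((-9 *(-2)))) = 665 / 3115008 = 0.00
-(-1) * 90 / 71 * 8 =10.14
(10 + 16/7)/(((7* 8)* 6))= 43/1176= 0.04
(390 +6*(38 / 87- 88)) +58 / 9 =-128.93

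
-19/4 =-4.75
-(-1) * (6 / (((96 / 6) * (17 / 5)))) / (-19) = -15 / 2584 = -0.01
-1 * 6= -6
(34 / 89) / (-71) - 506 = -3197448 / 6319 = -506.01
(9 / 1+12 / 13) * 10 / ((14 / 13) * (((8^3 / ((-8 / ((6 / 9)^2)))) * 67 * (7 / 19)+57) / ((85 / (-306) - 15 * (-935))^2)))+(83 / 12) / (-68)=-5900832229959559 / 210043568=-28093372.66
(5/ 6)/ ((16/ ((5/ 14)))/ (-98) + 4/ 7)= 175/ 24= 7.29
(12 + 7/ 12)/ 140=151/ 1680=0.09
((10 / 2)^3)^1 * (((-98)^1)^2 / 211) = 1200500 / 211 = 5689.57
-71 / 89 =-0.80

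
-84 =-84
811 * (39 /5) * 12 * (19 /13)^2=10539756 /65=162150.09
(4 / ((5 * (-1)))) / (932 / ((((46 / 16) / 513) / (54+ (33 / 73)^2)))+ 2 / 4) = -0.00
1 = 1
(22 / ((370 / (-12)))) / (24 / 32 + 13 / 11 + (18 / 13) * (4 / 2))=-75504 / 497465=-0.15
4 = 4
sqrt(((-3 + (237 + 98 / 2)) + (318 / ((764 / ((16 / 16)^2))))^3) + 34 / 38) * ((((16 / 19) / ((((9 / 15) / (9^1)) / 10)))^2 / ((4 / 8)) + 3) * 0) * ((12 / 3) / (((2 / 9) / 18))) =0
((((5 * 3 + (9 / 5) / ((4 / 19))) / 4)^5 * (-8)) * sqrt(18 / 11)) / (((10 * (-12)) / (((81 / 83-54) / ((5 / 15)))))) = -306039271101407253 * sqrt(22) / 14958592000000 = -95961.67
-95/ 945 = -19/ 189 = -0.10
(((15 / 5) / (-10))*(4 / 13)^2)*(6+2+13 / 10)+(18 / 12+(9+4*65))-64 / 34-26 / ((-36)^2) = 12488936119 / 46542600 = 268.33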